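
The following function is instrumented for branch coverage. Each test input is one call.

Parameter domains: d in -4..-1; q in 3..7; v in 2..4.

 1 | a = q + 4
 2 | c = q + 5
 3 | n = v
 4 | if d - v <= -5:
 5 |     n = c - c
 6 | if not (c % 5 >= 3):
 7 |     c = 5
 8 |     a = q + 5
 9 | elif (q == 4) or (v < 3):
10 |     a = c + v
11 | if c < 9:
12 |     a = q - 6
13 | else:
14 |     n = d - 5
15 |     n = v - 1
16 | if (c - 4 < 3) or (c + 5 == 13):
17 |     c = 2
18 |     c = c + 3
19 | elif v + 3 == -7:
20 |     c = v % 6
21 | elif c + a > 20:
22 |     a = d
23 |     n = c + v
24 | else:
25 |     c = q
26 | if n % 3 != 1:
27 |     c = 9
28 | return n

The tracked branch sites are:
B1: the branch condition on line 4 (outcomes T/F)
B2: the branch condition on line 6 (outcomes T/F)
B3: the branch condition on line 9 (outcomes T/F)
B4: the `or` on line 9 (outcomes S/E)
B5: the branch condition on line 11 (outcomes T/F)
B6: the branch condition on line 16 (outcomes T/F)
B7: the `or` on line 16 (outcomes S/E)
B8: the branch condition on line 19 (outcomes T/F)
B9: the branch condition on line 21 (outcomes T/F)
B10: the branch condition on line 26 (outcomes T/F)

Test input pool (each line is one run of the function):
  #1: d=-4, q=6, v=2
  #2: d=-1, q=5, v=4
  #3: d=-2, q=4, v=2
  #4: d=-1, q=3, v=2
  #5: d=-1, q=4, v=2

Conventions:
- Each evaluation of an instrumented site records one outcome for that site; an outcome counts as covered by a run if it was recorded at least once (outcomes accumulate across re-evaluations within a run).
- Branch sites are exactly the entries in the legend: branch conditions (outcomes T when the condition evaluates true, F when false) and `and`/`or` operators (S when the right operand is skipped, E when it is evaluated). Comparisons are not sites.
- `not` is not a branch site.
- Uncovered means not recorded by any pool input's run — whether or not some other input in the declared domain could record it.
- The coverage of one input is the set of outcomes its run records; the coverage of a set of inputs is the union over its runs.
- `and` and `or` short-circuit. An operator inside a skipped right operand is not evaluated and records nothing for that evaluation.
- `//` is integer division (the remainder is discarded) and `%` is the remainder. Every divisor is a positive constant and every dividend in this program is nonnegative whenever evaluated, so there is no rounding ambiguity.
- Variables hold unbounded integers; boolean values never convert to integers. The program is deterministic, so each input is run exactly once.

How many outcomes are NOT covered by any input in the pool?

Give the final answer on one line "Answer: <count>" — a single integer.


test 1 (d=-4, q=6, v=2) fires B1->T, B2->T, B5->T, B7->S, B6->T, B10->T; hits B1=T, B2=T, B5=T, B6=T, B7=S, B10=T
test 2 (d=-1, q=5, v=4) fires B1->T, B2->T, B5->T, B7->S, B6->T, B10->T; hits B1=T, B2=T, B5=T, B6=T, B7=S, B10=T
test 3 (d=-2, q=4, v=2) fires B1->F, B2->F, B4->S, B3->T, B5->F, B7->E, B6->F, B8->F, B9->F, B10->F; hits B1=F, B2=F, B3=T, B4=S, B5=F, B6=F, B7=E, B8=F, B9=F, B10=F
test 4 (d=-1, q=3, v=2) fires B1->F, B2->F, B4->E, B3->T, B5->T, B7->E, B6->T, B10->T; hits B1=F, B2=F, B3=T, B4=E, B5=T, B6=T, B7=E, B10=T
test 5 (d=-1, q=4, v=2) fires B1->F, B2->F, B4->S, B3->T, B5->F, B7->E, B6->F, B8->F, B9->F, B10->F; hits B1=F, B2=F, B3=T, B4=S, B5=F, B6=F, B7=E, B8=F, B9=F, B10=F
union over the pool: B1=T, B1=F, B2=T, B2=F, B3=T, B4=S, B4=E, B5=T, B5=F, B6=T, B6=F, B7=S, B7=E, B8=F, B9=F, B10=T, B10=F
uncovered (3 of 20): B3=F, B8=T, B9=T
Answer: 3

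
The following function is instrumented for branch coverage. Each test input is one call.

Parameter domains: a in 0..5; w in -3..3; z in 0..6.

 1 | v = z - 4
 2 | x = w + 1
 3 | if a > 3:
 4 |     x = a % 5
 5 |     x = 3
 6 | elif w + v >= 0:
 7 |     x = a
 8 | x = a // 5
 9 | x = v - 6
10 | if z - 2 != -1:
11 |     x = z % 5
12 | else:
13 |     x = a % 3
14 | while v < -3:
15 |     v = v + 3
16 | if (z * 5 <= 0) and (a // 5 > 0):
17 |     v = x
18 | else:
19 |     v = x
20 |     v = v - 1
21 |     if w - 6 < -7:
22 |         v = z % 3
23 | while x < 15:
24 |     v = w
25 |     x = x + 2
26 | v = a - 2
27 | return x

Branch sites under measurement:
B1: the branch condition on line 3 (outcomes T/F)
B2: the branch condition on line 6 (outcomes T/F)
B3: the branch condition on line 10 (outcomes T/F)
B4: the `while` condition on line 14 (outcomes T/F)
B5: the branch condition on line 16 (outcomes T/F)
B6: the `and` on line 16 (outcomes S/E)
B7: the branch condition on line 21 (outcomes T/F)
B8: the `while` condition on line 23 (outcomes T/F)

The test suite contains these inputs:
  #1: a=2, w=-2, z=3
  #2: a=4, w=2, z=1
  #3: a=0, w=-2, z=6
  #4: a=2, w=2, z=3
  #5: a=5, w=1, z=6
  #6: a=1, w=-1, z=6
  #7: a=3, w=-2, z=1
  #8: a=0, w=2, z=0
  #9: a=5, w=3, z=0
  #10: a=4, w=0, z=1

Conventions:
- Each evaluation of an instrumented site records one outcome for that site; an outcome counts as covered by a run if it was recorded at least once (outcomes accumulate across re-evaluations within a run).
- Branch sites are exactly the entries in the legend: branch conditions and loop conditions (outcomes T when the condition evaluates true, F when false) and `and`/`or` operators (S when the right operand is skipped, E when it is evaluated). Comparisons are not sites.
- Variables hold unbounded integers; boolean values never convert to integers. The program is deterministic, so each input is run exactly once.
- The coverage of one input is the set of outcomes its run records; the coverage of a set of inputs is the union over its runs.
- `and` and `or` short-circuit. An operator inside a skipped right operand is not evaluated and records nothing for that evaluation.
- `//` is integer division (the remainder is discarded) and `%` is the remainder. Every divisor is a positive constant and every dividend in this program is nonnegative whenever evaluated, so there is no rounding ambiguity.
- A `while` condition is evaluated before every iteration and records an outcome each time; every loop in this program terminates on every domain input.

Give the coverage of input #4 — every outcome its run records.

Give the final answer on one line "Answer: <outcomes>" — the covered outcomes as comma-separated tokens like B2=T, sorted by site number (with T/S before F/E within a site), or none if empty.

Tracing the run of input #4 (a=2, w=2, z=3):
  B1->F, B2->T, B3->T, B4->F, B6->S, B5->F, B7->F, B8->T, B8->T, B8->T
  B8->T, B8->T, B8->T, B8->F
deduplicating events, the covered set is: B1=F, B2=T, B3=T, B4=F, B5=F, B6=S, B7=F, B8=T, B8=F

Answer: B1=F, B2=T, B3=T, B4=F, B5=F, B6=S, B7=F, B8=T, B8=F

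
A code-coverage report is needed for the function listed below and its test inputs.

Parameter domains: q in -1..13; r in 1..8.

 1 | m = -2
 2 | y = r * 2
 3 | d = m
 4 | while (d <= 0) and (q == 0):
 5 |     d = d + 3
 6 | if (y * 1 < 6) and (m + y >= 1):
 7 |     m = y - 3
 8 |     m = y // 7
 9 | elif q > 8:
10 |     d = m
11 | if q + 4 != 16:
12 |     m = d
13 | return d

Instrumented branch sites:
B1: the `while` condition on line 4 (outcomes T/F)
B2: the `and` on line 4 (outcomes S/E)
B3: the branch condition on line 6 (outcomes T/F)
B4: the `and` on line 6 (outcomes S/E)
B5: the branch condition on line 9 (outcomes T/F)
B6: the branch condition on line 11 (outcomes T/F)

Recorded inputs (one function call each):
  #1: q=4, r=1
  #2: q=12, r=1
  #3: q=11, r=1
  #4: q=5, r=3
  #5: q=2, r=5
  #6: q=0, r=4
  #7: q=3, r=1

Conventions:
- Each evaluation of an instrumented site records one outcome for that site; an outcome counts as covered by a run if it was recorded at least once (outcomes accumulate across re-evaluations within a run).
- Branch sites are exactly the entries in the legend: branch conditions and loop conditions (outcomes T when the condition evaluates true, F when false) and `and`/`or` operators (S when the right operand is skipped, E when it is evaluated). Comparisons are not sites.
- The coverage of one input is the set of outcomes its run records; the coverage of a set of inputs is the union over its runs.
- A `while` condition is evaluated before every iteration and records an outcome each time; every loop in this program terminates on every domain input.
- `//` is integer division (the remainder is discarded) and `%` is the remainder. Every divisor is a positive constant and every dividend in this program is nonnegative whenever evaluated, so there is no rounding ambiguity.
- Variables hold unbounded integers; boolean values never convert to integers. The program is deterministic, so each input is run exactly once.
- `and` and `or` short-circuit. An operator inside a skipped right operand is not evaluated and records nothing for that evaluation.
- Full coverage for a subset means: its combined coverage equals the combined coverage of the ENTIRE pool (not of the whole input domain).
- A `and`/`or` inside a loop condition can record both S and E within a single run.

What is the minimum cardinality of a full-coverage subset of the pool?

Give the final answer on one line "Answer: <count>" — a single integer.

run #1 (q=4, r=1) runs B2->E, B1->F, B4->E, B3->F, B5->F, B6->T; records B1=F, B2=E, B3=F, B4=E, B5=F, B6=T
run #2 (q=12, r=1) runs B2->E, B1->F, B4->E, B3->F, B5->T, B6->F; records B1=F, B2=E, B3=F, B4=E, B5=T, B6=F
run #3 (q=11, r=1) runs B2->E, B1->F, B4->E, B3->F, B5->T, B6->T; records B1=F, B2=E, B3=F, B4=E, B5=T, B6=T
run #4 (q=5, r=3) runs B2->E, B1->F, B4->S, B3->F, B5->F, B6->T; records B1=F, B2=E, B3=F, B4=S, B5=F, B6=T
run #5 (q=2, r=5) runs B2->E, B1->F, B4->S, B3->F, B5->F, B6->T; records B1=F, B2=E, B3=F, B4=S, B5=F, B6=T
run #6 (q=0, r=4) runs B2->E, B1->T, B2->S, B1->F, B4->S, B3->F, B5->F, B6->T; records B1=T, B1=F, B2=S, B2=E, B3=F, B4=S, B5=F, B6=T
run #7 (q=3, r=1) runs B2->E, B1->F, B4->E, B3->F, B5->F, B6->T; records B1=F, B2=E, B3=F, B4=E, B5=F, B6=T
pool-wide coverage (11 outcomes): B1=T, B1=F, B2=S, B2=E, B3=F, B4=S, B4=E, B5=T, B5=F, B6=T, B6=F
size 1 is not enough: best union over all size-1 subsets is 8/11
the canonical winner is {2, 6}: size 2, full 11-outcome coverage, earliest index list among size-2 covers

Answer: 2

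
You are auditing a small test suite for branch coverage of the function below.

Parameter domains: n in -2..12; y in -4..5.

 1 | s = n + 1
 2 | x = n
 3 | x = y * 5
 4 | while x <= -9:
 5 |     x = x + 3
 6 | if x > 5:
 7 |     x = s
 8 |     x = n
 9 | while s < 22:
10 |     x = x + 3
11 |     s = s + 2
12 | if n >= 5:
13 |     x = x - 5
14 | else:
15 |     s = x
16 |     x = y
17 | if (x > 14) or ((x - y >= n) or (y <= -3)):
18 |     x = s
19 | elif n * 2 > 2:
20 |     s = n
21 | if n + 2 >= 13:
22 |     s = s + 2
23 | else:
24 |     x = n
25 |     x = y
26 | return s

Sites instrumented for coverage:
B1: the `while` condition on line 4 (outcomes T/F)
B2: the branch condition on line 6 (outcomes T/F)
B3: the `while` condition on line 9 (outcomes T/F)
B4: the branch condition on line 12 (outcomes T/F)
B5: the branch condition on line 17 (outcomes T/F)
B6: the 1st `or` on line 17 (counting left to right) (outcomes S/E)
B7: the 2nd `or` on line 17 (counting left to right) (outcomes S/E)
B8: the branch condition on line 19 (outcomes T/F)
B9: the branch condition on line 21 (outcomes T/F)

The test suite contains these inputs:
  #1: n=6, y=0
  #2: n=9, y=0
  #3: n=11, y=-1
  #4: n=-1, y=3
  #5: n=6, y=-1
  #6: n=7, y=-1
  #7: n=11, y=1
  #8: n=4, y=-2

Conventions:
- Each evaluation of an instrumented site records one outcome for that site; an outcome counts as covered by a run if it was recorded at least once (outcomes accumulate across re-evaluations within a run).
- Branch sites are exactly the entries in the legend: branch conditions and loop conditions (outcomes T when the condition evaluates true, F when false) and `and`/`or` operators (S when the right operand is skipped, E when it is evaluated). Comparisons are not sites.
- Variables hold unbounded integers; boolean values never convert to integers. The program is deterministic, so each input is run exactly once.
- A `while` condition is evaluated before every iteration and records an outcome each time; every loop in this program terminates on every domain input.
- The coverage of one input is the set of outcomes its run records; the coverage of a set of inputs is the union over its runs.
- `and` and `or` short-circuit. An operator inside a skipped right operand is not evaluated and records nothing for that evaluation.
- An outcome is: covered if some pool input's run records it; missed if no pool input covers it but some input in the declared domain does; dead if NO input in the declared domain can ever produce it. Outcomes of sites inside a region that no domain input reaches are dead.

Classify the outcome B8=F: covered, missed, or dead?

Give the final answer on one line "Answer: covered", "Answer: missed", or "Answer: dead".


no pool input records B8=F
but domain input (n=1, y=-2) does record it -> reachable, so missed
Answer: missed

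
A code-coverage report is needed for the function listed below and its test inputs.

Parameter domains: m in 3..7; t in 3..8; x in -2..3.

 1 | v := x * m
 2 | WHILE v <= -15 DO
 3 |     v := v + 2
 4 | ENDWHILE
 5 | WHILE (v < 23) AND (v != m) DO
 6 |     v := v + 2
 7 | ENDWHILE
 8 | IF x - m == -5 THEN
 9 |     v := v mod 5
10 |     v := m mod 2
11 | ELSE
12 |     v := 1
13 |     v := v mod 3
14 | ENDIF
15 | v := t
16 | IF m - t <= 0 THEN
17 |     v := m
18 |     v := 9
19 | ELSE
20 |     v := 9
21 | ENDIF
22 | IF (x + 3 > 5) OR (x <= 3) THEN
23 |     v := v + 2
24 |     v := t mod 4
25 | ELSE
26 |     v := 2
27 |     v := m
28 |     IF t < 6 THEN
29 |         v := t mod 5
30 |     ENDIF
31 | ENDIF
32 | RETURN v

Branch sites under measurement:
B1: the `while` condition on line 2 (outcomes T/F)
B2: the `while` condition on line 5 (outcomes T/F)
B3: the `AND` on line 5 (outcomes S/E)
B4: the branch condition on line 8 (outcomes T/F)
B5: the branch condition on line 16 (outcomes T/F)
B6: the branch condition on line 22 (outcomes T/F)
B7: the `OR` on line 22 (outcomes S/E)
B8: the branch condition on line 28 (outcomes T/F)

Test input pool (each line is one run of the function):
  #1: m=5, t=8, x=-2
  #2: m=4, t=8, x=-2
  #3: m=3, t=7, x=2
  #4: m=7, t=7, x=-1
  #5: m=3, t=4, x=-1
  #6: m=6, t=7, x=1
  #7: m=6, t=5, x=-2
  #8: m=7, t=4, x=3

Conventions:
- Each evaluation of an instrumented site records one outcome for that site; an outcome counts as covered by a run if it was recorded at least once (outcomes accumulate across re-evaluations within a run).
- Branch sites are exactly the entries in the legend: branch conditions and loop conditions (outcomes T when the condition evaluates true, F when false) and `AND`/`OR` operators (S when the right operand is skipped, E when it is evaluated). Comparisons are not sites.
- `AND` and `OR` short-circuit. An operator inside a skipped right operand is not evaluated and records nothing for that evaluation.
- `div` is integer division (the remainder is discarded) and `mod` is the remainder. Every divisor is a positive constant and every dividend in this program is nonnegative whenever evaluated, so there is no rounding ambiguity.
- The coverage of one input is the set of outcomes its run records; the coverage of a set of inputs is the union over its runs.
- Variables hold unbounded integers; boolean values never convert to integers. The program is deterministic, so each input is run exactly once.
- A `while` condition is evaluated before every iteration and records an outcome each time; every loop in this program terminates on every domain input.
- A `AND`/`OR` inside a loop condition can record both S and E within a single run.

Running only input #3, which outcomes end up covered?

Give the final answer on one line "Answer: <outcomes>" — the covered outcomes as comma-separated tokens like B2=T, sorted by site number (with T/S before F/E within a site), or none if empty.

Simulating input #3 (m=3, t=7, x=2) step by step:
  B1->F, B3->E, B2->T, B3->E, B2->T, B3->E, B2->T, B3->E, B2->T, B3->E
  B2->T, B3->E, B2->T, B3->E, B2->T, B3->E, B2->T, B3->E, B2->T, B3->S
  B2->F, B4->F, B5->T, B7->E, B6->T
collecting distinct outcomes: B1=F, B2=T, B2=F, B3=S, B3=E, B4=F, B5=T, B6=T, B7=E

Answer: B1=F, B2=T, B2=F, B3=S, B3=E, B4=F, B5=T, B6=T, B7=E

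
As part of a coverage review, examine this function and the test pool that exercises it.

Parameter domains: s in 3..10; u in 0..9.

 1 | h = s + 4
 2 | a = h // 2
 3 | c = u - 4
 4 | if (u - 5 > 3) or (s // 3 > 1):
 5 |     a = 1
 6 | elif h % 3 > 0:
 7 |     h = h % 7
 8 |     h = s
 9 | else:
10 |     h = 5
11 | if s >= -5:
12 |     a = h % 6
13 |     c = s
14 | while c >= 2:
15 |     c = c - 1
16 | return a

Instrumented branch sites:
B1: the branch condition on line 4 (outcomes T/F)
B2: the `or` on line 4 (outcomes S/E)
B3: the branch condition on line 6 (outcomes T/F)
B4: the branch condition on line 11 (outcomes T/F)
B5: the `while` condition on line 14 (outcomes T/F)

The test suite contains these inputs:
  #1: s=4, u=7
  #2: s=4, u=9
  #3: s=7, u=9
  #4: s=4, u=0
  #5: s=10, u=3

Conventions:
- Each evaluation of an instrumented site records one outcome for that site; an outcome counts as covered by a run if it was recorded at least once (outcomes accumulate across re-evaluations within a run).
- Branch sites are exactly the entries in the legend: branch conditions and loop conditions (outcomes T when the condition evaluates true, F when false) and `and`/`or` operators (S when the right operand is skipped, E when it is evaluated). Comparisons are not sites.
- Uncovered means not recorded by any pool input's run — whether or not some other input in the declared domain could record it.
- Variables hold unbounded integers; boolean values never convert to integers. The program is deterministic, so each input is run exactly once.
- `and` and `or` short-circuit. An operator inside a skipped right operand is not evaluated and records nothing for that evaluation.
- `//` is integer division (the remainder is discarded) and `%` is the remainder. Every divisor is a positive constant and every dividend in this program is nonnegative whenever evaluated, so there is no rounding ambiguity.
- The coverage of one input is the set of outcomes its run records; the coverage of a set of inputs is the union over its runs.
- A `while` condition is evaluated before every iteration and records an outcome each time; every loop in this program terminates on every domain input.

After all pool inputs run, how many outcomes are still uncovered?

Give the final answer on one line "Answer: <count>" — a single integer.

test 1 (s=4, u=7) fires B2->E, B1->F, B3->T, B4->T, B5->T, B5->T, B5->T, B5->F; hits B1=F, B2=E, B3=T, B4=T, B5=T, B5=F
test 2 (s=4, u=9) fires B2->S, B1->T, B4->T, B5->T, B5->T, B5->T, B5->F; hits B1=T, B2=S, B4=T, B5=T, B5=F
test 3 (s=7, u=9) fires B2->S, B1->T, B4->T, B5->T, B5->T, B5->T, B5->T, B5->T, B5->T, B5->F; hits B1=T, B2=S, B4=T, B5=T, B5=F
test 4 (s=4, u=0) fires B2->E, B1->F, B3->T, B4->T, B5->T, B5->T, B5->T, B5->F; hits B1=F, B2=E, B3=T, B4=T, B5=T, B5=F
test 5 (s=10, u=3) fires B2->E, B1->T, B4->T, B5->T, B5->T, B5->T, B5->T, B5->T, B5->T, B5->T, B5->T, B5->T, B5->F; hits B1=T, B2=E, B4=T, B5=T, B5=F
union over the pool: B1=T, B1=F, B2=S, B2=E, B3=T, B4=T, B5=T, B5=F
uncovered (2 of 10): B3=F, B4=F

Answer: 2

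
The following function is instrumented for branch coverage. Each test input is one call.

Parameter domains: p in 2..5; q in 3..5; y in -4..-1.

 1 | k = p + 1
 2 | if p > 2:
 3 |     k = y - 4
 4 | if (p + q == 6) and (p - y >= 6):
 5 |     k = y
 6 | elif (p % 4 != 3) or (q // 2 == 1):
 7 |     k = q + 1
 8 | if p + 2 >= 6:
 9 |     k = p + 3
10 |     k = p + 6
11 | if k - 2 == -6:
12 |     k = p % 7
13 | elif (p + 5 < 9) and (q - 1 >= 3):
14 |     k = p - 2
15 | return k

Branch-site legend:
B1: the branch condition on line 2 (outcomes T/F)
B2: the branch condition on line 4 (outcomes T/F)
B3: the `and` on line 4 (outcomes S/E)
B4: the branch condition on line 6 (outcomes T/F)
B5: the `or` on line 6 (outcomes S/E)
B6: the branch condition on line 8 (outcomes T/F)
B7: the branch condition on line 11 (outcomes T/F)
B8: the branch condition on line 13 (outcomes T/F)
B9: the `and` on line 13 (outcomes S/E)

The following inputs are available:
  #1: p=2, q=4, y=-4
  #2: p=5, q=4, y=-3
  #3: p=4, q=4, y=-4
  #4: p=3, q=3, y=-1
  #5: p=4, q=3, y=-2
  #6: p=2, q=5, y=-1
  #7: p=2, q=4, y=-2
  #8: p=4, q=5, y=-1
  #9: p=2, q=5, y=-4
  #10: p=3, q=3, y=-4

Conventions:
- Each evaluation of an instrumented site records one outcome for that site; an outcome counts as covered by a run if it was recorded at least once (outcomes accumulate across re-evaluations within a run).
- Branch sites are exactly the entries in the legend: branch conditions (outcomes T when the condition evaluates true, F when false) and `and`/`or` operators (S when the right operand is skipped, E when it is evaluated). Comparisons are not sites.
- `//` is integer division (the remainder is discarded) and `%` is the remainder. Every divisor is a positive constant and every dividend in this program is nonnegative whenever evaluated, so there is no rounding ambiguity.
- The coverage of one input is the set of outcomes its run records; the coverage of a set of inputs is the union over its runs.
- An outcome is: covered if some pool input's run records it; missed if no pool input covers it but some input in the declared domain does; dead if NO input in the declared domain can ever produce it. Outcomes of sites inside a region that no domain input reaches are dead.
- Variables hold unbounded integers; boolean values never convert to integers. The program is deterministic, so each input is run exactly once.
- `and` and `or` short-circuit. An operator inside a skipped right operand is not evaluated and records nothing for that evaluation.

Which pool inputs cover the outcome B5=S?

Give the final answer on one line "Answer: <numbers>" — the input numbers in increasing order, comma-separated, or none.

input #1 (p=2, q=4, y=-4): does not produce B5=S
input #2 (p=5, q=4, y=-3): produces B5=S
input #3 (p=4, q=4, y=-4): produces B5=S
input #4 (p=3, q=3, y=-1): does not produce B5=S
input #5 (p=4, q=3, y=-2): produces B5=S
input #6 (p=2, q=5, y=-1): produces B5=S
input #7 (p=2, q=4, y=-2): produces B5=S
input #8 (p=4, q=5, y=-1): produces B5=S
input #9 (p=2, q=5, y=-4): produces B5=S
input #10 (p=3, q=3, y=-4): does not produce B5=S

Answer: 2, 3, 5, 6, 7, 8, 9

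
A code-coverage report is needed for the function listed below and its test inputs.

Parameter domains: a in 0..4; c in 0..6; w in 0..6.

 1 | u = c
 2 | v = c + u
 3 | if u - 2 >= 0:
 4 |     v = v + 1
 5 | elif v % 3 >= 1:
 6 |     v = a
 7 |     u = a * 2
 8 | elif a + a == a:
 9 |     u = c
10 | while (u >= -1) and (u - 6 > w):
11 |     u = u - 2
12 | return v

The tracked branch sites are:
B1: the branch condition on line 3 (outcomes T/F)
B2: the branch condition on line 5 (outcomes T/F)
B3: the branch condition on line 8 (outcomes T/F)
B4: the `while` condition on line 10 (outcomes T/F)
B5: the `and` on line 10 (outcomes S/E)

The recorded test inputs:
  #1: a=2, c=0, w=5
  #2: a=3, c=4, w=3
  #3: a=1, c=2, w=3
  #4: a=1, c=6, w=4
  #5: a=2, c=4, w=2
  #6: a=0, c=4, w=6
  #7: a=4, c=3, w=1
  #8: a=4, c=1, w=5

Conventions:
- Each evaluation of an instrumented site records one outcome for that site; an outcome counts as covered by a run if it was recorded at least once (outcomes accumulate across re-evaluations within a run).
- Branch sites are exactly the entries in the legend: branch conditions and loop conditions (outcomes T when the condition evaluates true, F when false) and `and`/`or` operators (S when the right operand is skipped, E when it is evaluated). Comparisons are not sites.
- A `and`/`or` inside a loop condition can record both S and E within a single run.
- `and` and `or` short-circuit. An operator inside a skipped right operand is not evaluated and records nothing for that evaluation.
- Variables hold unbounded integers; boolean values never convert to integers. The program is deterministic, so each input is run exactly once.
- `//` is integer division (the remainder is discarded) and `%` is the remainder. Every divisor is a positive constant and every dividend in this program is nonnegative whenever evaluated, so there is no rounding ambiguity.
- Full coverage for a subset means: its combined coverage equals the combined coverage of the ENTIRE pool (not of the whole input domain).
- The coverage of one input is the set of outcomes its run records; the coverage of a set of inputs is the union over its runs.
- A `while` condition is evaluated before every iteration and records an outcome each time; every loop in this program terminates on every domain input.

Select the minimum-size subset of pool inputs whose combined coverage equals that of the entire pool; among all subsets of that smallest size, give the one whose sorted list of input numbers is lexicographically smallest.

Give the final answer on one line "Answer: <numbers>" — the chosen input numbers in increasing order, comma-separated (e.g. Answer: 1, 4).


test 1 (a=2, c=0, w=5) hits B1=F, B2=F, B3=F, B4=F, B5=E
test 2 (a=3, c=4, w=3) hits B1=T, B4=F, B5=E
test 3 (a=1, c=2, w=3) hits B1=T, B4=F, B5=E
test 4 (a=1, c=6, w=4) hits B1=T, B4=F, B5=E
test 5 (a=2, c=4, w=2) hits B1=T, B4=F, B5=E
test 6 (a=0, c=4, w=6) hits B1=T, B4=F, B5=E
test 7 (a=4, c=3, w=1) hits B1=T, B4=F, B5=E
test 8 (a=4, c=1, w=5) hits B1=F, B2=T, B4=F, B5=E
union over all inputs: B1=T, B1=F, B2=T, B2=F, B3=F, B4=F, B5=E (7 outcomes)
checked all size-1 subsets: none covers 7 outcomes (max 5/7)
checked all size-2 subsets: none covers 7 outcomes (max 6/7)
the canonical winner is {1, 2, 8}: size 3, full 7-outcome coverage, earliest index list among size-3 covers
Answer: 1, 2, 8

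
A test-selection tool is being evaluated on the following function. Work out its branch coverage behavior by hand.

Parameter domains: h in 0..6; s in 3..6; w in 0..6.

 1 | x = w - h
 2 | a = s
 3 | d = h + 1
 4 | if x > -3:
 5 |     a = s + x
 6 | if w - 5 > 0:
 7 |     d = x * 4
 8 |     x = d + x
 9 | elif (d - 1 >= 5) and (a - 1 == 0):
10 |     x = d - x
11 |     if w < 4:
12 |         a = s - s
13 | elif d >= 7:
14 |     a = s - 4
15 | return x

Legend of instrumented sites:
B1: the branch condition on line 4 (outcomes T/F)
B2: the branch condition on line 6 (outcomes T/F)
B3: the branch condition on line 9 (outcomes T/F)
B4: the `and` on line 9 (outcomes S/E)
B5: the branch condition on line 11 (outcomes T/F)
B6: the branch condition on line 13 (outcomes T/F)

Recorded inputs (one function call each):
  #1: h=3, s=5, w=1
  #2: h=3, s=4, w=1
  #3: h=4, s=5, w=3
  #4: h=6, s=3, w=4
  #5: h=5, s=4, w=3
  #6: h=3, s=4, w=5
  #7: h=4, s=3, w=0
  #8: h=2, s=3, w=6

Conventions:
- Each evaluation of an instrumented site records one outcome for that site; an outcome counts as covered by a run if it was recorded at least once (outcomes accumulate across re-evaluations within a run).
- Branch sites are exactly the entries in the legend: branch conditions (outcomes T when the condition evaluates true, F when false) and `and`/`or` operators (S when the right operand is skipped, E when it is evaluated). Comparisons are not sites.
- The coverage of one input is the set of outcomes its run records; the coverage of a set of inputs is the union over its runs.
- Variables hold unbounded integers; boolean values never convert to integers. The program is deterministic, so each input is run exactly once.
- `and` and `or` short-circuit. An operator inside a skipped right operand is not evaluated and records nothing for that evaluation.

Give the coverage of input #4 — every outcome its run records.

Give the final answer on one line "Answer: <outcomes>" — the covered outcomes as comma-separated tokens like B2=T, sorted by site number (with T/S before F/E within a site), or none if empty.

Running input #4 (h=6, s=3, w=4), event by event:
  B1->T, B2->F, B4->E, B3->T, B5->F
as a set, this run covers: B1=T, B2=F, B3=T, B4=E, B5=F

Answer: B1=T, B2=F, B3=T, B4=E, B5=F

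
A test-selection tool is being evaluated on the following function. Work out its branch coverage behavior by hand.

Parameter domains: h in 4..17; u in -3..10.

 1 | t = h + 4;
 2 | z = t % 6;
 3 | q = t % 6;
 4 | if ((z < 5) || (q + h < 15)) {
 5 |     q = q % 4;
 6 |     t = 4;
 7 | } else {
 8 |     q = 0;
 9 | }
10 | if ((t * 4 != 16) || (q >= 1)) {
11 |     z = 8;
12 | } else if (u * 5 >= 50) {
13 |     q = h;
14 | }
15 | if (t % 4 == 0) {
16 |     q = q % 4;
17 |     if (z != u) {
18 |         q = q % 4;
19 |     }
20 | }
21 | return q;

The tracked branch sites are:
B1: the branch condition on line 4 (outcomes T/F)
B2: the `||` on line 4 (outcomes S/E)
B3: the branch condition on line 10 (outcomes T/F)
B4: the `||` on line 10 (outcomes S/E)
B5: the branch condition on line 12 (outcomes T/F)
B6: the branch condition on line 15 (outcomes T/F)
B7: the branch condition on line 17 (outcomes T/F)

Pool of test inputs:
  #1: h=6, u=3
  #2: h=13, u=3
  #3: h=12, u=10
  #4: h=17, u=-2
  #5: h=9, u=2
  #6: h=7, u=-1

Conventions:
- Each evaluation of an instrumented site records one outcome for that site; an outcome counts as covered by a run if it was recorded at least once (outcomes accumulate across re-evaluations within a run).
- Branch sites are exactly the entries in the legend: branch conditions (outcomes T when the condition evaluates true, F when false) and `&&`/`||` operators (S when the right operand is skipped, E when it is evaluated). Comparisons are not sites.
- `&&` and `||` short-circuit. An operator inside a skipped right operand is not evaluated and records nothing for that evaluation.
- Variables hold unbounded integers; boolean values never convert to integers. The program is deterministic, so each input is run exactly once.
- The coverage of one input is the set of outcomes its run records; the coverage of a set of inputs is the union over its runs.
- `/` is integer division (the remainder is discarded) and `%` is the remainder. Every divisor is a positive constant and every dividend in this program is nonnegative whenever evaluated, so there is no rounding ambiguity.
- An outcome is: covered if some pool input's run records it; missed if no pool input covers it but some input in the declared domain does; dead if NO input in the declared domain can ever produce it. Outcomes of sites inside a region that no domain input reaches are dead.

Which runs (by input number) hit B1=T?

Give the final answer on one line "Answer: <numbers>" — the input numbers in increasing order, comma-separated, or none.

input #1 (h=6, u=3): covers B1=T
input #2 (h=13, u=3): misses B1=T
input #3 (h=12, u=10): covers B1=T
input #4 (h=17, u=-2): covers B1=T
input #5 (h=9, u=2): covers B1=T
input #6 (h=7, u=-1): covers B1=T

Answer: 1, 3, 4, 5, 6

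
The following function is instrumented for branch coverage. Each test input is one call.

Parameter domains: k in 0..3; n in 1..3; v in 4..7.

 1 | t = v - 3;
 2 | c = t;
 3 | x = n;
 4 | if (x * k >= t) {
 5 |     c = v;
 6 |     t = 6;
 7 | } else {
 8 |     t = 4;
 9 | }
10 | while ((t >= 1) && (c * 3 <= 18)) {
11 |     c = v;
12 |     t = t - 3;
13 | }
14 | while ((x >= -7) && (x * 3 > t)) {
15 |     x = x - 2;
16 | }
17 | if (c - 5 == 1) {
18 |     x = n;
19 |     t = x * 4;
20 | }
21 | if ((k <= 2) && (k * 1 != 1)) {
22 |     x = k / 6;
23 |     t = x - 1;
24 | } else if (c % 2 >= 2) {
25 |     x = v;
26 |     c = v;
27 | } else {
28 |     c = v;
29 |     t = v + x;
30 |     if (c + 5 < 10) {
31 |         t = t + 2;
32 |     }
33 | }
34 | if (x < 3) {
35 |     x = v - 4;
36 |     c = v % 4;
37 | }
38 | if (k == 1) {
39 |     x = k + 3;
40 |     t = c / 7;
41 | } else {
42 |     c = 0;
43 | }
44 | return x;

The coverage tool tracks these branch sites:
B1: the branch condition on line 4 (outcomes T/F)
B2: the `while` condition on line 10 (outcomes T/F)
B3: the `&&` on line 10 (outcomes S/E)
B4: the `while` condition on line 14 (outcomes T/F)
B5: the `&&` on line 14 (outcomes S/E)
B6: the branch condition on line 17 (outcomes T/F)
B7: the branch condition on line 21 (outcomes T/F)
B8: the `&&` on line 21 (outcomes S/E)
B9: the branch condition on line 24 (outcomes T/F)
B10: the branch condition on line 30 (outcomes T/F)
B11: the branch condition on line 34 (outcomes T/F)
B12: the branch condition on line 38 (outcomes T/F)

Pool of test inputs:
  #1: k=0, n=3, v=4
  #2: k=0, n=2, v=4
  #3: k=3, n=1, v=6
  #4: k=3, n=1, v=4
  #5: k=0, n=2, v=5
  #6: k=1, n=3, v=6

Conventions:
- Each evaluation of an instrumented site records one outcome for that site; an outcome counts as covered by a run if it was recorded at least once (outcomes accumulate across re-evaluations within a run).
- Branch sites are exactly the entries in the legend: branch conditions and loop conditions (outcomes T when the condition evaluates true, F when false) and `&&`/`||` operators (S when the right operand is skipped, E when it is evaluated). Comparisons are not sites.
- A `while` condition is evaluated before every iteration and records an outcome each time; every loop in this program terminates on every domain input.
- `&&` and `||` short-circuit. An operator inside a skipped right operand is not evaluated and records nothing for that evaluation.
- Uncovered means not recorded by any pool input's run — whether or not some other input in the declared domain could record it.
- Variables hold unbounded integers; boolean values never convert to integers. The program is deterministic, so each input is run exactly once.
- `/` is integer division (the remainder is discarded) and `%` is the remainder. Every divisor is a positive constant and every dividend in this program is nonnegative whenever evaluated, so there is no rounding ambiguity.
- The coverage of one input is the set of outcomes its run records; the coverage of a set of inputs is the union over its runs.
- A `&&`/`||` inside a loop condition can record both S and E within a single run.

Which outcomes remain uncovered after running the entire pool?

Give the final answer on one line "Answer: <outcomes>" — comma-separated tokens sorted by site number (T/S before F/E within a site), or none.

input #1, k=0, n=3, v=4: events B1->F, B3->E, B2->T, B3->E, B2->T, B3->S, B2->F, B5->E, B4->T, B5->E, B4->T, B5->E, B4->F, B6->F, ...; outcomes B1=F, B2=T, B2=F, B3=S, B3=E, B4=T, B4=F, B5=E, B6=F, B7=T, B8=E, B11=T, B12=F
input #2, k=0, n=2, v=4: events B1->F, B3->E, B2->T, B3->E, B2->T, B3->S, B2->F, B5->E, B4->T, B5->E, B4->T, B5->E, B4->F, B6->F, ...; outcomes B1=F, B2=T, B2=F, B3=S, B3=E, B4=T, B4=F, B5=E, B6=F, B7=T, B8=E, B11=T, B12=F
input #3, k=3, n=1, v=6: events B1->T, B3->E, B2->T, B3->E, B2->T, B3->S, B2->F, B5->E, B4->T, B5->E, B4->F, B6->T, B8->S, B7->F, ...; outcomes B1=T, B2=T, B2=F, B3=S, B3=E, B4=T, B4=F, B5=E, B6=T, B7=F, B8=S, B9=F, B10=F, B11=T, B12=F
input #4, k=3, n=1, v=4: events B1->T, B3->E, B2->T, B3->E, B2->T, B3->S, B2->F, B5->E, B4->T, B5->E, B4->F, B6->F, B8->S, B7->F, ...; outcomes B1=T, B2=T, B2=F, B3=S, B3=E, B4=T, B4=F, B5=E, B6=F, B7=F, B8=S, B9=F, B10=T, B11=T, B12=F
input #5, k=0, n=2, v=5: events B1->F, B3->E, B2->T, B3->E, B2->T, B3->S, B2->F, B5->E, B4->T, B5->E, B4->T, B5->E, B4->F, B6->F, ...; outcomes B1=F, B2=T, B2=F, B3=S, B3=E, B4=T, B4=F, B5=E, B6=F, B7=T, B8=E, B11=T, B12=F
input #6, k=1, n=3, v=6: events B1->T, B3->E, B2->T, B3->E, B2->T, B3->S, B2->F, B5->E, B4->T, B5->E, B4->T, B5->E, B4->F, B6->T, ...; outcomes B1=T, B2=T, B2=F, B3=S, B3=E, B4=T, B4=F, B5=E, B6=T, B7=F, B8=E, B9=F, B10=F, B11=F, B12=T
union over the pool: B1=T, B1=F, B2=T, B2=F, B3=S, B3=E, B4=T, B4=F, B5=E, B6=T, B6=F, B7=T, B7=F, B8=S, B8=E, B9=F, B10=T, B10=F, B11=T, B11=F, B12=T, B12=F
uncovered (2 of 24): B5=S, B9=T

Answer: B5=S, B9=T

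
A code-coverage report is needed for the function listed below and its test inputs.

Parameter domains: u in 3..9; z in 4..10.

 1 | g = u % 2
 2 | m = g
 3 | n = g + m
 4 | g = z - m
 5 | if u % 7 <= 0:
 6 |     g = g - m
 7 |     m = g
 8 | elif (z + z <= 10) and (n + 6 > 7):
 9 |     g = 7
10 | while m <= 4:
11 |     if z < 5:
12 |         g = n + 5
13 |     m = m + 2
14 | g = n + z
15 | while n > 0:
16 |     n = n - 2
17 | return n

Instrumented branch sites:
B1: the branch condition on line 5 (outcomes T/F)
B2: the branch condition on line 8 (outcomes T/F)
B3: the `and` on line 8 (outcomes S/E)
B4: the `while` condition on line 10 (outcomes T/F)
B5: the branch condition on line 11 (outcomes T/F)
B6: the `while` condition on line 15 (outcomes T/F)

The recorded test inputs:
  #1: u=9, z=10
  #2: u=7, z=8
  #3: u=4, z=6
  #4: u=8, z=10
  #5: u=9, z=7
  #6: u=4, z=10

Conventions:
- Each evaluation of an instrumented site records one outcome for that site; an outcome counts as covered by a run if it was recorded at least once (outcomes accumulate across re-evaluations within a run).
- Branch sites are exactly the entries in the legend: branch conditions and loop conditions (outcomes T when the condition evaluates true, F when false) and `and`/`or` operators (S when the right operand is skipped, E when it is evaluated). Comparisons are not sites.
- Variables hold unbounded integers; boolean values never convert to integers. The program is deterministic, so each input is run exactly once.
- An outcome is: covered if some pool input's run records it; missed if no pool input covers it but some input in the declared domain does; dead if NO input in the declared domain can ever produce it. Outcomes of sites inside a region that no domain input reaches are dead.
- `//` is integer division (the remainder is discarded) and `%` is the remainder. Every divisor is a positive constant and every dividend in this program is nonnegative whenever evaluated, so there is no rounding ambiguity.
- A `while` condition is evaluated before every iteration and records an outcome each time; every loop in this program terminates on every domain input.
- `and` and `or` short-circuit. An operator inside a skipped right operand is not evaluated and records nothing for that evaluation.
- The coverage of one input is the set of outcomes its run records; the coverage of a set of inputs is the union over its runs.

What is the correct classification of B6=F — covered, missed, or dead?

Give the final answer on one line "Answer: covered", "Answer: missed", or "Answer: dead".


B6=F is recorded by pool input(s) 1, 2, 3, 4, 5, 6 -> covered
Answer: covered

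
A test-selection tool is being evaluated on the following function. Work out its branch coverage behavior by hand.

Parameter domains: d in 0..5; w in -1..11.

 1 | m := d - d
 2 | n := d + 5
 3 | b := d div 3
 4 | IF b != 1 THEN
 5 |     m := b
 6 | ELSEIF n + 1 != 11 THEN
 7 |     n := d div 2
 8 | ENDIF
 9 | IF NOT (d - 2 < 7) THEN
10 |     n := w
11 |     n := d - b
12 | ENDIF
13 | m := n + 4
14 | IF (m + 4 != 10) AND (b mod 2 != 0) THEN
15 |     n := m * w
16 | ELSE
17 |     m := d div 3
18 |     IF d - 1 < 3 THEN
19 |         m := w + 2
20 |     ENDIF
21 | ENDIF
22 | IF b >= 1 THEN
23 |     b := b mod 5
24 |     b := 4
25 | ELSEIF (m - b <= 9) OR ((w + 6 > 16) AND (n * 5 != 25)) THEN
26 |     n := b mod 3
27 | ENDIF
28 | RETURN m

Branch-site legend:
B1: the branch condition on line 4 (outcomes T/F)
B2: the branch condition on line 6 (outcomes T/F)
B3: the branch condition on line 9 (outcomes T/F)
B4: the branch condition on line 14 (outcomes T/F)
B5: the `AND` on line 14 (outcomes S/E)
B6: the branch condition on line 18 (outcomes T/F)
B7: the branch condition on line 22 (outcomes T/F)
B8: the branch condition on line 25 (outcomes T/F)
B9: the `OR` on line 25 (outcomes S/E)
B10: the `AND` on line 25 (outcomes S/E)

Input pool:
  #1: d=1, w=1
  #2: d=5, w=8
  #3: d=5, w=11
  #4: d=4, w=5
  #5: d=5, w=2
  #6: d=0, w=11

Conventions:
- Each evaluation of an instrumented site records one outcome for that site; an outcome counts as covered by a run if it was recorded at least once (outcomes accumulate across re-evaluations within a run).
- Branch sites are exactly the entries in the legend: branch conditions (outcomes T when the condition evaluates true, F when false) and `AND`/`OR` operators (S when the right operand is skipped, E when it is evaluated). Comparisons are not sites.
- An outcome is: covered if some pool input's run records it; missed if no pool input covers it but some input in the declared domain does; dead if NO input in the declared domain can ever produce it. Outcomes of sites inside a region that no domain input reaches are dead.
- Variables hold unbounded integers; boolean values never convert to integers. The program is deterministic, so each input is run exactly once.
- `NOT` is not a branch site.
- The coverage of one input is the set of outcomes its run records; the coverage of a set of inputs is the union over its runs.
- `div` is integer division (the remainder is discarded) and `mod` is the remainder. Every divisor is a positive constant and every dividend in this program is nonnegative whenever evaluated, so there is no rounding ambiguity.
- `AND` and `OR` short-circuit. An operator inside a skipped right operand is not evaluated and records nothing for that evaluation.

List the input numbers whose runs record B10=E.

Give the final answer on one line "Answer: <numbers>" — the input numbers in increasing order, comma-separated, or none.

input #1 (d=1, w=1): does not produce B10=E
input #2 (d=5, w=8): does not produce B10=E
input #3 (d=5, w=11): does not produce B10=E
input #4 (d=4, w=5): does not produce B10=E
input #5 (d=5, w=2): does not produce B10=E
input #6 (d=0, w=11): produces B10=E

Answer: 6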